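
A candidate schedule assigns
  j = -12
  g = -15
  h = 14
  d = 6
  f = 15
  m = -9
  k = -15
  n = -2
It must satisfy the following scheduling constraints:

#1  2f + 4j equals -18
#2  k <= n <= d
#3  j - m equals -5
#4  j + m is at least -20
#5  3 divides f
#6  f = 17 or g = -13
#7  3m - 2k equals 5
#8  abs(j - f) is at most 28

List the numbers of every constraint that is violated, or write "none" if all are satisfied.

#1 2f + 4j = 2(15) + 4(-12) = -18 — OK.
#2 values -15 <= -2 <= 6 — OK.
#3 j - m = -12 - (-9) = -3, not -5 — violated.
#4 j + m = -12 + (-9) = -21; -21 < -20, bound -20 not met — violated.
#5 15 / 3 = 5, so 3 divides 15 — OK.
#6 f = 15 ≠ 17 and g = -15 ≠ -13; both disjuncts false — violated.
#7 3m - 2k = 3(-9) - 2(-15) = 3, not 5 — violated.
#8 abs(-12 - 15) = 27; 27 ≤ 28 — OK.

No — constraints 3, 4, 6, and 7 are not satisfied.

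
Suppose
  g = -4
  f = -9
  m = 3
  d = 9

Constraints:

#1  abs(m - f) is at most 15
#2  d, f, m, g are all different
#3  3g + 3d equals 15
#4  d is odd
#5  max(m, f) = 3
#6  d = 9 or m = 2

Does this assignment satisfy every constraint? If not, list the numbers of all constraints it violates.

None — every constraint holds.

#1 abs(3 - (-9)) = 12; 12 ≤ 15  true
#2 values 9, -9, 3, -4 are pairwise distinct  true
#3 3g + 3d = 3(-4) + 3(9) = 15  true
#4 d = 9 is odd  true
#5 max(3, -9) = 3  true
#6 d = 9 = 9 (first disjunct)  true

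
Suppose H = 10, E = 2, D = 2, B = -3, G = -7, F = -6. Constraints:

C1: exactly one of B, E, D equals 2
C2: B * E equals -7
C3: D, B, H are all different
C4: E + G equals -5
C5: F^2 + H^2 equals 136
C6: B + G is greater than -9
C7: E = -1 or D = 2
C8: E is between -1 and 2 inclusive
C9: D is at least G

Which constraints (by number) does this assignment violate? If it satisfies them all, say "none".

Violated: 1, 2, and 6.

C1: B=-3, E=2, D=2; 2 of them equal 2, not exactly one  ✘
C2: B * E = -3 * 2 = -6, not -7  ✘
C3: values 2, -3, 10 are pairwise distinct  ✔
C4: E + G = 2 + (-7) = -5  ✔
C5: F^2 + H^2 = (-6)^2 + 10^2 = 36 + 100 = 136  ✔
C6: B + G = -3 + (-7) = -10; -10 ≤ -9, bound -9 not met  ✘
C7: E = 2 ≠ -1, but D = 2 = 2 (second disjunct)  ✔
C8: E = 2 lies in [-1, 2]  ✔
C9: D = 2, G = -7; 2 ≥ -7  ✔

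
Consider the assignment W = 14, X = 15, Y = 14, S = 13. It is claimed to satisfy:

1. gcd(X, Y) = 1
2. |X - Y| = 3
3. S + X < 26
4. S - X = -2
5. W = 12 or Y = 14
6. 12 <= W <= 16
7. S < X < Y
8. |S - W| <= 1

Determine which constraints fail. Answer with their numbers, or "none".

No — constraints 2, 3, 7 are not satisfied.

1. gcd(15, 14) = 1 — holds.
2. |15 - 14| = 1, not 3 — does not hold.
3. S + X = 13 + 15 = 28; 28 ≥ 26, bound 26 not met — does not hold.
4. S - X = 13 - 15 = -2 — holds.
5. W = 14 ≠ 12, but Y = 14 = 14 (second disjunct) — holds.
6. W = 14 lies in [12, 16] — holds.
7. values 13, 15, 14; X = 15 is not < Y = 14 — does not hold.
8. |13 - 14| = 1; 1 ≤ 1 — holds.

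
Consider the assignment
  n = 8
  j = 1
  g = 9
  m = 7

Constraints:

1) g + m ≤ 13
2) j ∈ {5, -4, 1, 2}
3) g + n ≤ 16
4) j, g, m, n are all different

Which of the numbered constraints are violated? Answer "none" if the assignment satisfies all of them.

1) g + m = 9 + 7 = 16; 16 > 13, bound 13 not met  no
2) j = 1 is in {5, -4, 1, 2}  yes
3) g + n = 9 + 8 = 17; 17 > 16, bound 16 not met  no
4) values 1, 9, 7, 8 are pairwise distinct  yes

The assignment fails constraints 1 and 3.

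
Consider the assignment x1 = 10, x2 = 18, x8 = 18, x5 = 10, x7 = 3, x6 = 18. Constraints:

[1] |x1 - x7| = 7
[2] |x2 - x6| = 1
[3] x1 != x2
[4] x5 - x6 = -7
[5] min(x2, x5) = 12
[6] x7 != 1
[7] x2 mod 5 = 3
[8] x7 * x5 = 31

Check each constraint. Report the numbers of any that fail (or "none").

Constraints 2, 4, 5, 8 are violated.

[1] |10 - 3| = 7 — satisfied.
[2] |18 - 18| = 0, not 1 — violated.
[3] x1 = 10, x2 = 18; distinct — satisfied.
[4] x5 - x6 = 10 - 18 = -8, not -7 — violated.
[5] min(18, 10) = 10, not 12 — violated.
[6] x7 = 3, and 3 ≠ 1 — satisfied.
[7] 18 mod 5 = 3 — satisfied.
[8] x7 * x5 = 3 * 10 = 30, not 31 — violated.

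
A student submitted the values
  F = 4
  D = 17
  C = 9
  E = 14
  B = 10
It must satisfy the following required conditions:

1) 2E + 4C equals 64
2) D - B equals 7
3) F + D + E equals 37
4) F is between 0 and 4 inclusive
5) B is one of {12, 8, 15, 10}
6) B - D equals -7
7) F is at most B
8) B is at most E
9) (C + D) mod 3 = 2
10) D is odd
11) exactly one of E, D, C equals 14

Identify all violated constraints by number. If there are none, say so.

The assignment fails constraint 3.

1) 2E + 4C = 2(14) + 4(9) = 64 — holds.
2) D - B = 17 - 10 = 7 — holds.
3) F + D + E = 4 + 17 + 14 = 35, not 37 — fails.
4) F = 4 lies in [0, 4] — holds.
5) B = 10 is in {12, 8, 15, 10} — holds.
6) B - D = 10 - 17 = -7 — holds.
7) F = 4, B = 10; 4 ≤ 10 — holds.
8) B = 10, E = 14; 10 ≤ 14 — holds.
9) C + D = 26; 26 mod 3 = 2 — holds.
10) D = 17 is odd — holds.
11) E=14, D=17, C=9; 1 of them equals 14 — holds.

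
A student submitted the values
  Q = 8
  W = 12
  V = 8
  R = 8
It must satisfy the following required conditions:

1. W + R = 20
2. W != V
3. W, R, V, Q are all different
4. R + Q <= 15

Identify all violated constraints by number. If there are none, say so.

1. W + R = 12 + 8 = 20 — holds.
2. W = 12, V = 8; distinct — holds.
3. R = V = 8, not all different — fails.
4. R + Q = 8 + 8 = 16; 16 > 15, bound 15 not met — fails.

The assignment fails constraints 3, 4.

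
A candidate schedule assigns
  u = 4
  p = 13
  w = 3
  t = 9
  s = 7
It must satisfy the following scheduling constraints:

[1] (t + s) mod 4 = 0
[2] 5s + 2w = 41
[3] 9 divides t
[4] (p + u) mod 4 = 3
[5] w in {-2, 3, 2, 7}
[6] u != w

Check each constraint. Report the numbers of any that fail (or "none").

[1] t + s = 16; 16 mod 4 = 0 — holds.
[2] 5s + 2w = 5(7) + 2(3) = 41 — holds.
[3] 9 / 9 = 1, so 9 divides 9 — holds.
[4] p + u = 17; 17 mod 4 = 1, not 3 — fails.
[5] w = 3 is in {-2, 3, 2, 7} — holds.
[6] u = 4, w = 3; distinct — holds.

No — constraint 4 is not satisfied.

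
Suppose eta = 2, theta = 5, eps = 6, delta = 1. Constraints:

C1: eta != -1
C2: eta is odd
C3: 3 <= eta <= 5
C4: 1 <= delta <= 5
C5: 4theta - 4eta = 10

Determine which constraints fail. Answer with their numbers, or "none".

C1: eta = 2, and 2 ≠ -1  ✔
C2: eta = 2 is even  ✘
C3: eta = 2 is outside [3, 5]  ✘
C4: delta = 1 lies in [1, 5]  ✔
C5: 4theta - 4eta = 4(5) - 4(2) = 12, not 10  ✘

Constraints 2, 3, and 5 are violated.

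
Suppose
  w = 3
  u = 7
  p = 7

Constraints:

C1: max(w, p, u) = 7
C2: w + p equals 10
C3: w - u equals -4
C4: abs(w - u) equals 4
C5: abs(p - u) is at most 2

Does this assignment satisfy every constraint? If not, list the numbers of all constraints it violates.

None — every constraint holds.

C1: max(3, 7, 7) = 7  OK
C2: w + p = 3 + 7 = 10  OK
C3: w - u = 3 - 7 = -4  OK
C4: abs(3 - 7) = 4  OK
C5: abs(7 - 7) = 0; 0 ≤ 2  OK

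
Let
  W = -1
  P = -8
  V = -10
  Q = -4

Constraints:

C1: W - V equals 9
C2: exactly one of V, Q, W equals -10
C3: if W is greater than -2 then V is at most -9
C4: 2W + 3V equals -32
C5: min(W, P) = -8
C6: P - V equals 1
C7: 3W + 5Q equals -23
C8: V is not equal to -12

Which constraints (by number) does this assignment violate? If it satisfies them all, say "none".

Constraint 6 is violated.

C1: W - V = -1 - (-10) = 9 — satisfied.
C2: V=-10, Q=-4, W=-1; 1 of them equals -10 — satisfied.
C3: W = -1 > -2, so we need V ≤ -9; V = -10 ≤ -9 — satisfied.
C4: 2W + 3V = 2(-1) + 3(-10) = -32 — satisfied.
C5: min(-1, -8) = -8 — satisfied.
C6: P - V = -8 - (-10) = 2, not 1 — violated.
C7: 3W + 5Q = 3(-1) + 5(-4) = -23 — satisfied.
C8: V = -10, and -10 ≠ -12 — satisfied.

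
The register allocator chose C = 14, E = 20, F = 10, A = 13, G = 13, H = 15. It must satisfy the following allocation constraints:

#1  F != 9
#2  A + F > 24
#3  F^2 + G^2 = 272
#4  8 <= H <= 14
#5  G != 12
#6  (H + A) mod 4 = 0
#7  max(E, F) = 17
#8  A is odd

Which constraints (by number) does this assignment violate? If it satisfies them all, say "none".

#1 F = 10, and 10 ≠ 9 — holds.
#2 A + F = 13 + 10 = 23; 23 ≤ 24, bound 24 not met — fails.
#3 F^2 + G^2 = 10^2 + 13^2 = 100 + 169 = 269, not 272 — fails.
#4 H = 15 is outside [8, 14] — fails.
#5 G = 13, and 13 ≠ 12 — holds.
#6 H + A = 28; 28 mod 4 = 0 — holds.
#7 max(20, 10) = 20, not 17 — fails.
#8 A = 13 is odd — holds.

The assignment fails constraints 2, 3, 4, and 7.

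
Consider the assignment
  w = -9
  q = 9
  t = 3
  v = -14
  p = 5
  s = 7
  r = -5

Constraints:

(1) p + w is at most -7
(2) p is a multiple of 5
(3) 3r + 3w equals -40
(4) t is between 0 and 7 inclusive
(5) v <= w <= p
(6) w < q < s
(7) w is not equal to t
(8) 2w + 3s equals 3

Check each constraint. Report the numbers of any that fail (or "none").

Violated: 1, 3, 6.

(1) p + w = 5 + (-9) = -4; -4 > -7, bound -7 not met  no
(2) 5 / 5 = 1, so 5 divides 5  yes
(3) 3r + 3w = 3(-5) + 3(-9) = -42, not -40  no
(4) t = 3 lies in [0, 7]  yes
(5) values -14 <= -9 <= 5  yes
(6) values -9, 9, 7; q = 9 is not < s = 7  no
(7) w = -9, t = 3; distinct  yes
(8) 2w + 3s = 2(-9) + 3(7) = 3  yes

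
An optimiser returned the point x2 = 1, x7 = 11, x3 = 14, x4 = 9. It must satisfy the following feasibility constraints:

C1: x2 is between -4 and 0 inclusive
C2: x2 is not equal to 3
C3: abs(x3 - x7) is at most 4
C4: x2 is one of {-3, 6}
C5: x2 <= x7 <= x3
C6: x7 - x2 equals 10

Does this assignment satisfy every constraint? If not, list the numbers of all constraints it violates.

C1: x2 = 1 is outside [-4, 0]  ✗
C2: x2 = 1, and 1 ≠ 3  ✓
C3: abs(14 - 11) = 3; 3 ≤ 4  ✓
C4: x2 = 1 is not in {-3, 6}  ✗
C5: values 1 <= 11 <= 14  ✓
C6: x7 - x2 = 11 - 1 = 10  ✓

The assignment fails constraints 1 and 4.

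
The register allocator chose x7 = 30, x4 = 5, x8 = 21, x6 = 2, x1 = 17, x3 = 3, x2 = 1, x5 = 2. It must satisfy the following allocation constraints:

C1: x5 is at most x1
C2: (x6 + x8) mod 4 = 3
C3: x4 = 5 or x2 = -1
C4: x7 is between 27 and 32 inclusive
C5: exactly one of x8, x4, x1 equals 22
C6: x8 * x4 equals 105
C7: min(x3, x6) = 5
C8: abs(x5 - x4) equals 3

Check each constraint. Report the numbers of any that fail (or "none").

C1: x5 = 2, x1 = 17; 2 ≤ 17  ✓
C2: x6 + x8 = 23; 23 mod 4 = 3  ✓
C3: x4 = 5 = 5 (first disjunct)  ✓
C4: x7 = 30 lies in [27, 32]  ✓
C5: x8=21, x4=5, x1=17; 0 of them equal 22, not exactly one  ✗
C6: x8 * x4 = 21 * 5 = 105  ✓
C7: min(3, 2) = 2, not 5  ✗
C8: abs(2 - 5) = 3  ✓

Violated: 5 and 7.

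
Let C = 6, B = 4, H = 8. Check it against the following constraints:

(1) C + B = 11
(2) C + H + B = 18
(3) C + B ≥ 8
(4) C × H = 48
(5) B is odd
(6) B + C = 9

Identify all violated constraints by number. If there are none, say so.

Violated: 1, 5, and 6.

(1) C + B = 6 + 4 = 10, not 11  ✘
(2) C + H + B = 6 + 8 + 4 = 18  ✔
(3) C + B = 6 + 4 = 10; 10 ≥ 8  ✔
(4) C × H = 6 × 8 = 48  ✔
(5) B = 4 is even  ✘
(6) B + C = 4 + 6 = 10, not 9  ✘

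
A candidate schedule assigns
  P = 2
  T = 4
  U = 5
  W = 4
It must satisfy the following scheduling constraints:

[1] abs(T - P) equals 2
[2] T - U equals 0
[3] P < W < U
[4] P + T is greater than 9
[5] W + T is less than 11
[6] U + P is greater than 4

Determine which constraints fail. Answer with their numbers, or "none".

[1] abs(4 - 2) = 2  OK
[2] T - U = 4 - 5 = -1, not 0  FAIL
[3] values 2 < 4 < 5  OK
[4] P + T = 2 + 4 = 6; 6 ≤ 9, bound 9 not met  FAIL
[5] W + T = 4 + 4 = 8; 8 < 11  OK
[6] U + P = 5 + 2 = 7; 7 > 4  OK

No — constraints 2, 4 are not satisfied.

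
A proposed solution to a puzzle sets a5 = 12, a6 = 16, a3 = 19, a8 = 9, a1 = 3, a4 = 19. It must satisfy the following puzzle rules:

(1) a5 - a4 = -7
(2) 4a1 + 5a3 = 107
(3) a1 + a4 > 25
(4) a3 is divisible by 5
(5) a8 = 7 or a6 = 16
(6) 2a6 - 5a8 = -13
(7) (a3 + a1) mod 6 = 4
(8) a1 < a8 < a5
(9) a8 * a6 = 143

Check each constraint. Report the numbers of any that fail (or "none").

Constraints 3, 4, and 9 do not hold.

(1) a5 - a4 = 12 - 19 = -7 — holds.
(2) 4a1 + 5a3 = 4(3) + 5(19) = 107 — holds.
(3) a1 + a4 = 3 + 19 = 22; 22 ≤ 25, bound 25 not met — does not hold.
(4) 19 = 5*3 + 4, so 5 does not divide 19 — does not hold.
(5) a8 = 9 ≠ 7, but a6 = 16 = 16 (second disjunct) — holds.
(6) 2a6 - 5a8 = 2(16) - 5(9) = -13 — holds.
(7) a3 + a1 = 22; 22 mod 6 = 4 — holds.
(8) values 3 < 9 < 12 — holds.
(9) a8 * a6 = 9 * 16 = 144, not 143 — does not hold.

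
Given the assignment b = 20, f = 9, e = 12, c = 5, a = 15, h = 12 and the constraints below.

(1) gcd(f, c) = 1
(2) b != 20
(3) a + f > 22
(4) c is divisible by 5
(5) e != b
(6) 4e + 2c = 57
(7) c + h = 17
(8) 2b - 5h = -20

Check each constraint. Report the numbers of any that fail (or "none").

(1) gcd(9, 5) = 1  yes
(2) b = 20, but 20 is required to differ  no
(3) a + f = 15 + 9 = 24; 24 > 22  yes
(4) 5 / 5 = 1, so 5 divides 5  yes
(5) e = 12, b = 20; distinct  yes
(6) 4e + 2c = 4(12) + 2(5) = 58, not 57  no
(7) c + h = 5 + 12 = 17  yes
(8) 2b - 5h = 2(20) - 5(12) = -20  yes

Violated: 2 and 6.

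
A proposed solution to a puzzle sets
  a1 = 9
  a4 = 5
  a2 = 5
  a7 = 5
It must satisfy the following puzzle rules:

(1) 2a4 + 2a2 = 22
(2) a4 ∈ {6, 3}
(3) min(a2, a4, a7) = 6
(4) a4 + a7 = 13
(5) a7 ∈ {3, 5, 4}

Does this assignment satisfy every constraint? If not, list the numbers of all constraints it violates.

(1) 2a4 + 2a2 = 2(5) + 2(5) = 20, not 22 — does not hold.
(2) a4 = 5 is not in {6, 3} — does not hold.
(3) min(5, 5, 5) = 5, not 6 — does not hold.
(4) a4 + a7 = 5 + 5 = 10, not 13 — does not hold.
(5) a7 = 5 is in {3, 5, 4} — holds.

Violated: 1, 2, 3, and 4.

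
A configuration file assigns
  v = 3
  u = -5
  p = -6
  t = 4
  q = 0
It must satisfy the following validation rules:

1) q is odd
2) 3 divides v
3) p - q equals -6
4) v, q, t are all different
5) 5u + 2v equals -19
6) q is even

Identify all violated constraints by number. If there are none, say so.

Constraint 1 is violated.

1) q = 0 is even — violated.
2) 3 / 3 = 1, so 3 divides 3 — OK.
3) p - q = -6 - 0 = -6 — OK.
4) values 3, 0, 4 are pairwise distinct — OK.
5) 5u + 2v = 5(-5) + 2(3) = -19 — OK.
6) q = 0 is even — OK.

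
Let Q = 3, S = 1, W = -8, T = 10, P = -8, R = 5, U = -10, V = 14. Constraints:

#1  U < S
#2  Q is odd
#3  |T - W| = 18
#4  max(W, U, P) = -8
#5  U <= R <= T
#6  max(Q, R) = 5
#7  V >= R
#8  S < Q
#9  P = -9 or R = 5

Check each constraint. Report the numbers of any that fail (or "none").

#1 U = -10, S = 1; -10 < 1  ✔
#2 Q = 3 is odd  ✔
#3 |10 - (-8)| = 18  ✔
#4 max(-8, -10, -8) = -8  ✔
#5 values -10 <= 5 <= 10  ✔
#6 max(3, 5) = 5  ✔
#7 V = 14, R = 5; 14 ≥ 5  ✔
#8 S = 1, Q = 3; 1 < 3  ✔
#9 P = -8 ≠ -9, but R = 5 = 5 (second disjunct)  ✔

None — every constraint holds.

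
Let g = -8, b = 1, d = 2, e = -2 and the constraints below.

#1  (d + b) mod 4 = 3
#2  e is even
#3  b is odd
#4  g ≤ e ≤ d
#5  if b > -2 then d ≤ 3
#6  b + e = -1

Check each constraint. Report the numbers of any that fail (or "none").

Yes — all constraints hold.

#1 d + b = 3; 3 mod 4 = 3  ✓
#2 e = -2 is even  ✓
#3 b = 1 is odd  ✓
#4 values -8 ≤ -2 ≤ 2  ✓
#5 b = 1 > -2, so we need d ≤ 3; d = 2 ≤ 3  ✓
#6 b + e = 1 + (-2) = -1  ✓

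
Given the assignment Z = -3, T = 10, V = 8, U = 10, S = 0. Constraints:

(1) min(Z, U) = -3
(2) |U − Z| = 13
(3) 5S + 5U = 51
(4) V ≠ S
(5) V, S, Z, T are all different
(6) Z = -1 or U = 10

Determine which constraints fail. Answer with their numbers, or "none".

(1) min(-3, 10) = -3 — holds.
(2) |10 − (-3)| = 13 — holds.
(3) 5S + 5U = 5(0) + 5(10) = 50, not 51 — does not hold.
(4) V = 8, S = 0; distinct — holds.
(5) values 8, 0, -3, 10 are pairwise distinct — holds.
(6) Z = -3 ≠ -1, but U = 10 = 10 (second disjunct) — holds.

Constraint 3 does not hold.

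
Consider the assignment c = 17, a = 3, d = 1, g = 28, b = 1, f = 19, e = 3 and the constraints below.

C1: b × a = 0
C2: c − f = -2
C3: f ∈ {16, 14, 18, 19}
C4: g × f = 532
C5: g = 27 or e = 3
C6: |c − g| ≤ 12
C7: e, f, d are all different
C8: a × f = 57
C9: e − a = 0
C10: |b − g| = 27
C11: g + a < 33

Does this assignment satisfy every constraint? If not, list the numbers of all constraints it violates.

C1: b × a = 1 × 3 = 3, not 0 — violated.
C2: c − f = 17 − 19 = -2 — OK.
C3: f = 19 is in {16, 14, 18, 19} — OK.
C4: g × f = 28 × 19 = 532 — OK.
C5: g = 28 ≠ 27, but e = 3 = 3 (second disjunct) — OK.
C6: |17 − 28| = 11; 11 ≤ 12 — OK.
C7: values 3, 19, 1 are pairwise distinct — OK.
C8: a × f = 3 × 19 = 57 — OK.
C9: e − a = 3 − 3 = 0 — OK.
C10: |1 − 28| = 27 — OK.
C11: g + a = 28 + 3 = 31; 31 < 33 — OK.

Constraint 1 is violated.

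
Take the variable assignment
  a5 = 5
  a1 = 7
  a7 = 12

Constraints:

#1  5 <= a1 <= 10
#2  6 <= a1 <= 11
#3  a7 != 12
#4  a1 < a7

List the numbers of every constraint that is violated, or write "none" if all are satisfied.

Constraint 3 is violated.

#1 a1 = 7 lies in [5, 10]  OK
#2 a1 = 7 lies in [6, 11]  OK
#3 a7 = 12, but 12 is required to differ  FAIL
#4 a1 = 7, a7 = 12; 7 < 12  OK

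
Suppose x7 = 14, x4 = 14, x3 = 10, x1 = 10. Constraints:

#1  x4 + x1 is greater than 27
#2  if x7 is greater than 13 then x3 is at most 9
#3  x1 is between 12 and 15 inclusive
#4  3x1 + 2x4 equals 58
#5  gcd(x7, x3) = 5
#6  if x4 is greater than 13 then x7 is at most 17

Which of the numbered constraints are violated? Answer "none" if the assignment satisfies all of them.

#1 x4 + x1 = 14 + 10 = 24; 24 ≤ 27, bound 27 not met  fails
#2 x7 = 14 > 13, so we need x3 ≤ 9; but x3 = 10 > 9  fails
#3 x1 = 10 is outside [12, 15]  fails
#4 3x1 + 2x4 = 3(10) + 2(14) = 58  holds
#5 gcd(14, 10) = 2, not 5  fails
#6 x4 = 14 > 13, so we need x7 ≤ 17; x7 = 14 ≤ 17  holds

The assignment fails constraints 1, 2, 3, and 5.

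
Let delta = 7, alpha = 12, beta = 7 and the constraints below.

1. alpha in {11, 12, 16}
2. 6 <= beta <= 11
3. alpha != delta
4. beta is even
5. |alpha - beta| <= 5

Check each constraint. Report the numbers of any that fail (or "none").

The assignment fails constraint 4.

1. alpha = 12 is in {11, 12, 16}  OK
2. beta = 7 lies in [6, 11]  OK
3. alpha = 12, delta = 7; distinct  OK
4. beta = 7 is odd  FAIL
5. |12 - 7| = 5; 5 ≤ 5  OK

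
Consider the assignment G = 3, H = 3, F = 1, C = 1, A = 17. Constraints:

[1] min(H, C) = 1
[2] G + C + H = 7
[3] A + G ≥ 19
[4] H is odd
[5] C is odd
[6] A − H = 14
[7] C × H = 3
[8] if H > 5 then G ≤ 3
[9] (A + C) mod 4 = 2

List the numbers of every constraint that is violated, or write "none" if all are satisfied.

All constraints are satisfied.

[1] min(3, 1) = 1  true
[2] G + C + H = 3 + 1 + 3 = 7  true
[3] A + G = 17 + 3 = 20; 20 ≥ 19  true
[4] H = 3 is odd  true
[5] C = 1 is odd  true
[6] A − H = 17 − 3 = 14  true
[7] C × H = 1 × 3 = 3  true
[8] H = 3, not > 5; antecedent false, conditional vacuously true  true
[9] A + C = 18; 18 mod 4 = 2  true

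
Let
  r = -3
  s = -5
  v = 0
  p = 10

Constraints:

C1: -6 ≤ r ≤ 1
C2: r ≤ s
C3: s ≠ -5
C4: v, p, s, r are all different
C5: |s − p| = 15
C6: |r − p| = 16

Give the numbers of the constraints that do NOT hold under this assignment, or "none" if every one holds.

Constraints 2, 3, 6 do not hold.

C1: r = -3 lies in [-6, 1]  true
C2: r = -3, s = -5; -3 > -5 (want ≤)  false
C3: s = -5, but -5 is required to differ  false
C4: values 0, 10, -5, -3 are pairwise distinct  true
C5: |-5 − 10| = 15  true
C6: |-3 − 10| = 13, not 16  false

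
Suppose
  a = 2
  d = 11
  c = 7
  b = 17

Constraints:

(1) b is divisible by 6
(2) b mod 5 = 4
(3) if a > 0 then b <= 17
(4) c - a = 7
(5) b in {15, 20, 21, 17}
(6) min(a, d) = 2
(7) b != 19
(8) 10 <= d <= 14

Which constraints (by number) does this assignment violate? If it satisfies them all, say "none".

No — constraints 1, 2, 4 are not satisfied.

(1) 17 = 6*2 + 5, so 6 does not divide 17  no
(2) 17 mod 5 = 2, not 4  no
(3) a = 2 > 0, so we need b ≤ 17; b = 17 ≤ 17  yes
(4) c - a = 7 - 2 = 5, not 7  no
(5) b = 17 is in {15, 20, 21, 17}  yes
(6) min(2, 11) = 2  yes
(7) b = 17, and 17 ≠ 19  yes
(8) d = 11 lies in [10, 14]  yes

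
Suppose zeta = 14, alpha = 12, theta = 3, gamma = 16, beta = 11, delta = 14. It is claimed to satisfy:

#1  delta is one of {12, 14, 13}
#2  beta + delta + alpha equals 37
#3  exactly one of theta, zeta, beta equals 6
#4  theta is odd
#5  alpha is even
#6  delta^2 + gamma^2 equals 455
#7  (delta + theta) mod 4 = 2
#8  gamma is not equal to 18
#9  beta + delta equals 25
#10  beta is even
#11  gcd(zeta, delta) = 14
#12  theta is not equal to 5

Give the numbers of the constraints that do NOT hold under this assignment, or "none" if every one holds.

#1 delta = 14 is in {12, 14, 13}  yes
#2 beta + delta + alpha = 11 + 14 + 12 = 37  yes
#3 theta=3, zeta=14, beta=11; 0 of them equal 6, not exactly one  no
#4 theta = 3 is odd  yes
#5 alpha = 12 is even  yes
#6 delta^2 + gamma^2 = 14^2 + 16^2 = 196 + 256 = 452, not 455  no
#7 delta + theta = 17; 17 mod 4 = 1, not 2  no
#8 gamma = 16, and 16 ≠ 18  yes
#9 beta + delta = 11 + 14 = 25  yes
#10 beta = 11 is odd  no
#11 gcd(14, 14) = 14  yes
#12 theta = 3, and 3 ≠ 5  yes

Constraints 3, 6, 7, and 10 are violated.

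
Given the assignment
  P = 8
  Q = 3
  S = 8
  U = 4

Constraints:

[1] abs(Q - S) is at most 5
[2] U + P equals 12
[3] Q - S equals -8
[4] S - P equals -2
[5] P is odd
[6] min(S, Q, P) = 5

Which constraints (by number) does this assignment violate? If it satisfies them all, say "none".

[1] abs(3 - 8) = 5; 5 ≤ 5  true
[2] U + P = 4 + 8 = 12  true
[3] Q - S = 3 - 8 = -5, not -8  false
[4] S - P = 8 - 8 = 0, not -2  false
[5] P = 8 is even  false
[6] min(8, 3, 8) = 3, not 5  false

No — constraints 3, 4, 5, and 6 are not satisfied.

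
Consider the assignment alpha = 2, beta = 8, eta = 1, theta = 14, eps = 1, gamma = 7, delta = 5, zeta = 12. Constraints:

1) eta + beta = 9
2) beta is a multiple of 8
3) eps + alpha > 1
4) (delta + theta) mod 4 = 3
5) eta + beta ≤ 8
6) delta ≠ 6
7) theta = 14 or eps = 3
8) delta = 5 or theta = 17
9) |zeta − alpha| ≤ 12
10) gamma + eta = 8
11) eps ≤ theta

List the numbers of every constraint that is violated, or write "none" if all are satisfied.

1) eta + beta = 1 + 8 = 9 — satisfied.
2) 8 / 8 = 1, so 8 divides 8 — satisfied.
3) eps + alpha = 1 + 2 = 3; 3 > 1 — satisfied.
4) delta + theta = 19; 19 mod 4 = 3 — satisfied.
5) eta + beta = 1 + 8 = 9; 9 > 8, bound 8 not met — violated.
6) delta = 5, and 5 ≠ 6 — satisfied.
7) theta = 14 = 14 (first disjunct) — satisfied.
8) delta = 5 = 5 (first disjunct) — satisfied.
9) |12 − 2| = 10; 10 ≤ 12 — satisfied.
10) gamma + eta = 7 + 1 = 8 — satisfied.
11) eps = 1, theta = 14; 1 ≤ 14 — satisfied.

The assignment fails constraint 5.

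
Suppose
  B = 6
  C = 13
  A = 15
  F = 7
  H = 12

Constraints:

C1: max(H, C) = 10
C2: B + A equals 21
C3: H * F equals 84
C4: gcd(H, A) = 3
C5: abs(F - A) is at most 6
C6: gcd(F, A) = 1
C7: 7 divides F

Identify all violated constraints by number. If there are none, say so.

Constraints 1, 5 are violated.

C1: max(12, 13) = 13, not 10 — fails.
C2: B + A = 6 + 15 = 21 — holds.
C3: H * F = 12 * 7 = 84 — holds.
C4: gcd(12, 15) = 3 — holds.
C5: abs(7 - 15) = 8; 8 > 6, exceeds bound 6 — fails.
C6: gcd(7, 15) = 1 — holds.
C7: 7 / 7 = 1, so 7 divides 7 — holds.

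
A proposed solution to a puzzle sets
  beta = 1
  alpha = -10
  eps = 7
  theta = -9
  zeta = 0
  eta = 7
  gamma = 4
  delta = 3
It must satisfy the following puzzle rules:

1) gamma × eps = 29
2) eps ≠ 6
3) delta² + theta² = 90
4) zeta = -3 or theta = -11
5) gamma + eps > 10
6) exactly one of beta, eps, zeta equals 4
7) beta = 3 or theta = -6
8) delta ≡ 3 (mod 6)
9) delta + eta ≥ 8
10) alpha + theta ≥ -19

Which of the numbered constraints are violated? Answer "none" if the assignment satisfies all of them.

1) gamma × eps = 4 × 7 = 28, not 29 — fails.
2) eps = 7, and 7 ≠ 6 — holds.
3) delta² + theta² = 3² + (-9)² = 9 + 81 = 90 — holds.
4) zeta = 0 ≠ -3 and theta = -9 ≠ -11; both disjuncts false — fails.
5) gamma + eps = 4 + 7 = 11; 11 > 10 — holds.
6) beta=1, eps=7, zeta=0; 0 of them equal 4, not exactly one — fails.
7) beta = 1 ≠ 3 and theta = -9 ≠ -6; both disjuncts false — fails.
8) 3 mod 6 = 3 — holds.
9) delta + eta = 3 + 7 = 10; 10 ≥ 8 — holds.
10) alpha + theta = -10 + (-9) = -19; -19 ≥ -19 — holds.

Violated: 1, 4, 6, and 7.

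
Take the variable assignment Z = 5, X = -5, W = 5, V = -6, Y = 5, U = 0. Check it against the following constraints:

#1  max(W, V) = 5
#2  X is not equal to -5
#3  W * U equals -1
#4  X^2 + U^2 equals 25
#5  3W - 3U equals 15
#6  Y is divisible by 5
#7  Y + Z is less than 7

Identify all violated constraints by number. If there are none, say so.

#1 max(5, -6) = 5  yes
#2 X = -5, but -5 is required to differ  no
#3 W * U = 5 * 0 = 0, not -1  no
#4 X^2 + U^2 = (-5)^2 + 0^2 = 25 + 0 = 25  yes
#5 3W - 3U = 3(5) - 3(0) = 15  yes
#6 5 / 5 = 1, so 5 divides 5  yes
#7 Y + Z = 5 + 5 = 10; 10 ≥ 7, bound 7 not met  no

Constraints 2, 3, and 7 are violated.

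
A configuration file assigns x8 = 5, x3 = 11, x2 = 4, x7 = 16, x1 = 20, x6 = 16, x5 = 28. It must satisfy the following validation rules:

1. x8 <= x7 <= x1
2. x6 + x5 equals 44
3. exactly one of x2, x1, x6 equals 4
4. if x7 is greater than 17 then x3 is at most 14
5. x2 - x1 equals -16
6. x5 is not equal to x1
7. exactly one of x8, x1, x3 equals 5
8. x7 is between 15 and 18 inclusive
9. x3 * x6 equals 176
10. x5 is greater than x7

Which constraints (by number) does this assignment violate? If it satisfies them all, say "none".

All constraints are satisfied.

1. values 5 <= 16 <= 20 — holds.
2. x6 + x5 = 16 + 28 = 44 — holds.
3. x2=4, x1=20, x6=16; 1 of them equals 4 — holds.
4. x7 = 16, not > 17; antecedent false, conditional vacuously true — holds.
5. x2 - x1 = 4 - 20 = -16 — holds.
6. x5 = 28, x1 = 20; distinct — holds.
7. x8=5, x1=20, x3=11; 1 of them equals 5 — holds.
8. x7 = 16 lies in [15, 18] — holds.
9. x3 * x6 = 11 * 16 = 176 — holds.
10. x5 = 28, x7 = 16; 28 > 16 — holds.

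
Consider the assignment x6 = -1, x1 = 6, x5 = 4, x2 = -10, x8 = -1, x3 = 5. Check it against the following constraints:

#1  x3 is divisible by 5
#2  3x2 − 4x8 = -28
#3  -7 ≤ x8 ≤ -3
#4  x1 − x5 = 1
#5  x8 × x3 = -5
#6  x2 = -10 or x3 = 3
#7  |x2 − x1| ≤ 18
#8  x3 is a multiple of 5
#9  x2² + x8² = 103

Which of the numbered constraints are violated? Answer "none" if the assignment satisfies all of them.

#1 5 / 5 = 1, so 5 divides 5  ✔
#2 3x2 − 4x8 = 3(-10) − 4(-1) = -26, not -28  ✘
#3 x8 = -1 is outside [-7, -3]  ✘
#4 x1 − x5 = 6 − 4 = 2, not 1  ✘
#5 x8 × x3 = -1 × 5 = -5  ✔
#6 x2 = -10 = -10 (first disjunct)  ✔
#7 |-10 − 6| = 16; 16 ≤ 18  ✔
#8 5 / 5 = 1, so 5 divides 5  ✔
#9 x2² + x8² = (-10)² + (-1)² = 100 + 1 = 101, not 103  ✘

No — constraints 2, 3, 4, 9 are not satisfied.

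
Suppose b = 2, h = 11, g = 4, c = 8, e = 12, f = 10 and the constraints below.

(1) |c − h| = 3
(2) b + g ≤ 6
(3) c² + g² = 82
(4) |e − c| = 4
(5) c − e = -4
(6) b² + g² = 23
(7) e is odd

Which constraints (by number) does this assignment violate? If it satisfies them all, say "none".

(1) |8 − 11| = 3  ✔
(2) b + g = 2 + 4 = 6; 6 ≤ 6  ✔
(3) c² + g² = 8² + 4² = 64 + 16 = 80, not 82  ✘
(4) |12 − 8| = 4  ✔
(5) c − e = 8 − 12 = -4  ✔
(6) b² + g² = 2² + 4² = 4 + 16 = 20, not 23  ✘
(7) e = 12 is even  ✘

Constraints 3, 6, and 7 are violated.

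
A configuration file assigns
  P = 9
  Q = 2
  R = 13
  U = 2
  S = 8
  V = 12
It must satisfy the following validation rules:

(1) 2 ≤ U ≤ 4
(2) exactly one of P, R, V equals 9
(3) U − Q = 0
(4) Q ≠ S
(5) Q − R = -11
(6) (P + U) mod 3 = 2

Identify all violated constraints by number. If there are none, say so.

Yes — all constraints hold.

(1) U = 2 lies in [2, 4]  true
(2) P=9, R=13, V=12; 1 of them equals 9  true
(3) U − Q = 2 − 2 = 0  true
(4) Q = 2, S = 8; distinct  true
(5) Q − R = 2 − 13 = -11  true
(6) P + U = 11; 11 mod 3 = 2  true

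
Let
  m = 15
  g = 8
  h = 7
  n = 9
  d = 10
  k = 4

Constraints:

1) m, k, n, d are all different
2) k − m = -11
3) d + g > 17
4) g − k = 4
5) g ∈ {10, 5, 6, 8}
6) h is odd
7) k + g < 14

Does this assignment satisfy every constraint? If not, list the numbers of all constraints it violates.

The assignment satisfies every constraint.

1) values 15, 4, 9, 10 are pairwise distinct  holds
2) k − m = 4 − 15 = -11  holds
3) d + g = 10 + 8 = 18; 18 > 17  holds
4) g − k = 8 − 4 = 4  holds
5) g = 8 is in {10, 5, 6, 8}  holds
6) h = 7 is odd  holds
7) k + g = 4 + 8 = 12; 12 < 14  holds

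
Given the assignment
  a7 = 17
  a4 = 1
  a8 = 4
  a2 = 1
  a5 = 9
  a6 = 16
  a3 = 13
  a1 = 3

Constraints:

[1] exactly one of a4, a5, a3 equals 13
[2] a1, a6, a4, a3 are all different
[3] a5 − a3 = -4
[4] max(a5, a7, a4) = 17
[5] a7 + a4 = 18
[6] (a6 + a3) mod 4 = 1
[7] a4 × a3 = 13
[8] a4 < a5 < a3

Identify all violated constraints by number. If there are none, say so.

[1] a4=1, a5=9, a3=13; 1 of them equals 13 — holds.
[2] values 3, 16, 1, 13 are pairwise distinct — holds.
[3] a5 − a3 = 9 − 13 = -4 — holds.
[4] max(9, 17, 1) = 17 — holds.
[5] a7 + a4 = 17 + 1 = 18 — holds.
[6] a6 + a3 = 29; 29 mod 4 = 1 — holds.
[7] a4 × a3 = 1 × 13 = 13 — holds.
[8] values 1 < 9 < 13 — holds.

The assignment satisfies every constraint.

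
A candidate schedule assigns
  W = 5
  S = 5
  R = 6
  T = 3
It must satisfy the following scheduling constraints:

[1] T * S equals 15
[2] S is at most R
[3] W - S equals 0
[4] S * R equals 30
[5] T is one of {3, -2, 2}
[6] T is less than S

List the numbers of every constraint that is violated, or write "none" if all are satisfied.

No violations.

[1] T * S = 3 * 5 = 15  ✓
[2] S = 5, R = 6; 5 ≤ 6  ✓
[3] W - S = 5 - 5 = 0  ✓
[4] S * R = 5 * 6 = 30  ✓
[5] T = 3 is in {3, -2, 2}  ✓
[6] T = 3, S = 5; 3 < 5  ✓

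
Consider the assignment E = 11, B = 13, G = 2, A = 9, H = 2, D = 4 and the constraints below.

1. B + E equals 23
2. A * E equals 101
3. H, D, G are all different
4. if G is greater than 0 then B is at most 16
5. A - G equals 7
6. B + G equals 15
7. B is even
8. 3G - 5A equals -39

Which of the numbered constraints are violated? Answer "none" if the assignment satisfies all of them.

1. B + E = 13 + 11 = 24, not 23 — violated.
2. A * E = 9 * 11 = 99, not 101 — violated.
3. H = G = 2, not all different — violated.
4. G = 2 > 0, so we need B ≤ 16; B = 13 ≤ 16 — OK.
5. A - G = 9 - 2 = 7 — OK.
6. B + G = 13 + 2 = 15 — OK.
7. B = 13 is odd — violated.
8. 3G - 5A = 3(2) - 5(9) = -39 — OK.

The assignment fails constraints 1, 2, 3, 7.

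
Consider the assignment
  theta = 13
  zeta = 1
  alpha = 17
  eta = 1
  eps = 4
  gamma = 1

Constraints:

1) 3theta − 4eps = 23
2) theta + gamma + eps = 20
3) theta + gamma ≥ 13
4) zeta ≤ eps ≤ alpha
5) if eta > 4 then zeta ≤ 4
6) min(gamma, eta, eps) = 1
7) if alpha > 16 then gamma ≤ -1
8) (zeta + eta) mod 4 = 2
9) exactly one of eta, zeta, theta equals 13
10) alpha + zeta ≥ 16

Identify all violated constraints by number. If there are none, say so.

1) 3theta − 4eps = 3(13) − 4(4) = 23  true
2) theta + gamma + eps = 13 + 1 + 4 = 18, not 20  false
3) theta + gamma = 13 + 1 = 14; 14 ≥ 13  true
4) values 1 ≤ 4 ≤ 17  true
5) eta = 1, not > 4; antecedent false, conditional vacuously true  true
6) min(1, 1, 4) = 1  true
7) alpha = 17 > 16, so we need gamma ≤ -1; but gamma = 1 > -1  false
8) zeta + eta = 2; 2 mod 4 = 2  true
9) eta=1, zeta=1, theta=13; 1 of them equals 13  true
10) alpha + zeta = 17 + 1 = 18; 18 ≥ 16  true

The assignment fails constraints 2, 7.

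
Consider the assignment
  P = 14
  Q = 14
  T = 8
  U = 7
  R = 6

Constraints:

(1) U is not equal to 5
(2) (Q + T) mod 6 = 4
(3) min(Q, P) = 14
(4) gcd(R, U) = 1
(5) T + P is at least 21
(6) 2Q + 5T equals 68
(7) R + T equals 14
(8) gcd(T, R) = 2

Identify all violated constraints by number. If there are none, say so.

(1) U = 7, and 7 ≠ 5 — satisfied.
(2) Q + T = 22; 22 mod 6 = 4 — satisfied.
(3) min(14, 14) = 14 — satisfied.
(4) gcd(6, 7) = 1 — satisfied.
(5) T + P = 8 + 14 = 22; 22 ≥ 21 — satisfied.
(6) 2Q + 5T = 2(14) + 5(8) = 68 — satisfied.
(7) R + T = 6 + 8 = 14 — satisfied.
(8) gcd(8, 6) = 2 — satisfied.

The assignment satisfies every constraint.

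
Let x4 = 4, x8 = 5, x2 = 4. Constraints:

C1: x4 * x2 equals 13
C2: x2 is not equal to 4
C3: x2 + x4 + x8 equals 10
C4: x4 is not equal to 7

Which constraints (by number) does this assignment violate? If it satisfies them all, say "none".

C1: x4 * x2 = 4 * 4 = 16, not 13 — violated.
C2: x2 = 4, but 4 is required to differ — violated.
C3: x2 + x4 + x8 = 4 + 4 + 5 = 13, not 10 — violated.
C4: x4 = 4, and 4 ≠ 7 — satisfied.

The assignment fails constraints 1, 2, 3.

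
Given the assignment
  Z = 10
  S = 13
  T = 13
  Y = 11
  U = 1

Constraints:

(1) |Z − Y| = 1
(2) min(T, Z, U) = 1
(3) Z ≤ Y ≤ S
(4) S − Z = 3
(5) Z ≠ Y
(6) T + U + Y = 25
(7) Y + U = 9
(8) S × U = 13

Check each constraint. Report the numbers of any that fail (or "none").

The assignment fails constraint 7.

(1) |10 − 11| = 1  true
(2) min(13, 10, 1) = 1  true
(3) values 10 ≤ 11 ≤ 13  true
(4) S − Z = 13 − 10 = 3  true
(5) Z = 10, Y = 11; distinct  true
(6) T + U + Y = 13 + 1 + 11 = 25  true
(7) Y + U = 11 + 1 = 12, not 9  false
(8) S × U = 13 × 1 = 13  true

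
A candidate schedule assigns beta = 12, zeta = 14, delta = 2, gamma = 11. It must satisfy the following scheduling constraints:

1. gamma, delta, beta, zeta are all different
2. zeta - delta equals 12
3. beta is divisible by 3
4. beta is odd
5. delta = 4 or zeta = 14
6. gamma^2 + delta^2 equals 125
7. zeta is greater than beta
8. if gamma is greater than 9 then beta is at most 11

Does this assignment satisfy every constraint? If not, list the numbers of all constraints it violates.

Violated: 4 and 8.

1. values 11, 2, 12, 14 are pairwise distinct  OK
2. zeta - delta = 14 - 2 = 12  OK
3. 12 / 3 = 4, so 3 divides 12  OK
4. beta = 12 is even  FAIL
5. delta = 2 ≠ 4, but zeta = 14 = 14 (second disjunct)  OK
6. gamma^2 + delta^2 = 11^2 + 2^2 = 121 + 4 = 125  OK
7. zeta = 14, beta = 12; 14 > 12  OK
8. gamma = 11 > 9, so we need beta ≤ 11; but beta = 12 > 11  FAIL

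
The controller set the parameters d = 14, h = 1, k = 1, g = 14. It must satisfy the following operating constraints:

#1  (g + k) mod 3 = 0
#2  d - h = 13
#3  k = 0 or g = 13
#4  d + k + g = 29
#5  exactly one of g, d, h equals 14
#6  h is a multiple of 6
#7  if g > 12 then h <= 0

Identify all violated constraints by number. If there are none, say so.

#1 g + k = 15; 15 mod 3 = 0 — holds.
#2 d - h = 14 - 1 = 13 — holds.
#3 k = 1 ≠ 0 and g = 14 ≠ 13; both disjuncts false — does not hold.
#4 d + k + g = 14 + 1 + 14 = 29 — holds.
#5 g=14, d=14, h=1; 2 of them equal 14, not exactly one — does not hold.
#6 1 = 6*0 + 1, so 6 does not divide 1 — does not hold.
#7 g = 14 > 12, so we need h ≤ 0; but h = 1 > 0 — does not hold.

Constraints 3, 5, 6, and 7 are violated.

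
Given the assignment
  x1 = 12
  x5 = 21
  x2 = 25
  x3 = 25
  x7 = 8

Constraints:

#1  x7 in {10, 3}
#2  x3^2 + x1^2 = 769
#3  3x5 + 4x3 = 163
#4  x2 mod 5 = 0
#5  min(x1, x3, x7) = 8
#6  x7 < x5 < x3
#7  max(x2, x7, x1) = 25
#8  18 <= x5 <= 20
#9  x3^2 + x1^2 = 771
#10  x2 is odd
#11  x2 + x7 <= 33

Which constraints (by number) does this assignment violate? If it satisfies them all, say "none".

#1 x7 = 8 is not in {10, 3}  fails
#2 x3^2 + x1^2 = 25^2 + 12^2 = 625 + 144 = 769  holds
#3 3x5 + 4x3 = 3(21) + 4(25) = 163  holds
#4 25 mod 5 = 0  holds
#5 min(12, 25, 8) = 8  holds
#6 values 8 < 21 < 25  holds
#7 max(25, 8, 12) = 25  holds
#8 x5 = 21 is outside [18, 20]  fails
#9 x3^2 + x1^2 = 25^2 + 12^2 = 625 + 144 = 769, not 771  fails
#10 x2 = 25 is odd  holds
#11 x2 + x7 = 25 + 8 = 33; 33 ≤ 33  holds

Constraints 1, 8, and 9 do not hold.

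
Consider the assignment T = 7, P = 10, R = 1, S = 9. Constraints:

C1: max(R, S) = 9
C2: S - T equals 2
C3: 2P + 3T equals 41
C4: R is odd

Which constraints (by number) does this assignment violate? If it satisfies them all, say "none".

C1: max(1, 9) = 9  yes
C2: S - T = 9 - 7 = 2  yes
C3: 2P + 3T = 2(10) + 3(7) = 41  yes
C4: R = 1 is odd  yes

Yes — all constraints hold.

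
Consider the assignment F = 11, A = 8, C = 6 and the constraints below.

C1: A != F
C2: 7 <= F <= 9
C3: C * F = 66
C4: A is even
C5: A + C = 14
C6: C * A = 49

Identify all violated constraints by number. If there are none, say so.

Constraints 2 and 6 do not hold.

C1: A = 8, F = 11; distinct — holds.
C2: F = 11 is outside [7, 9] — fails.
C3: C * F = 6 * 11 = 66 — holds.
C4: A = 8 is even — holds.
C5: A + C = 8 + 6 = 14 — holds.
C6: C * A = 6 * 8 = 48, not 49 — fails.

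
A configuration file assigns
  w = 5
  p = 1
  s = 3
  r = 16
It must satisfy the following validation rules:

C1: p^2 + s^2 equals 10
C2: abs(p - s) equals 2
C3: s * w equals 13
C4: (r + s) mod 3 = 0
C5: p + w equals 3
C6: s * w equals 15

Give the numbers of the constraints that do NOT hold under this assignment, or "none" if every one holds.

C1: p^2 + s^2 = 1^2 + 3^2 = 1 + 9 = 10 — satisfied.
C2: abs(1 - 3) = 2 — satisfied.
C3: s * w = 3 * 5 = 15, not 13 — violated.
C4: r + s = 19; 19 mod 3 = 1, not 0 — violated.
C5: p + w = 1 + 5 = 6, not 3 — violated.
C6: s * w = 3 * 5 = 15 — satisfied.

Constraints 3, 4, and 5 are violated.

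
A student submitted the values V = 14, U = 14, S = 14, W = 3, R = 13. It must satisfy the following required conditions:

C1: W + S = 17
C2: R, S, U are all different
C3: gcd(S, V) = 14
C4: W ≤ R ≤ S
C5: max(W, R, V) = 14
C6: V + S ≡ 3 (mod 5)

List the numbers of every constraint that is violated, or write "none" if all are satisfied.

C1: W + S = 3 + 14 = 17  yes
C2: S = U = 14, not all different  no
C3: gcd(14, 14) = 14  yes
C4: values 3 ≤ 13 ≤ 14  yes
C5: max(3, 13, 14) = 14  yes
C6: V + S = 28; 28 mod 5 = 3  yes

Constraint 2 does not hold.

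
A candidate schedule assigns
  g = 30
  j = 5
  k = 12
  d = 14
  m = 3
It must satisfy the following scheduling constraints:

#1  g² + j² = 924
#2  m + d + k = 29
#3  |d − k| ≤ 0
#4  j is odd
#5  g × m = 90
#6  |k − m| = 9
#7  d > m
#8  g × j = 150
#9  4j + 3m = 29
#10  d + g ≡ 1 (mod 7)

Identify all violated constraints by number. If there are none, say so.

The assignment fails constraints 1, 3, 10.

#1 g² + j² = 30² + 5² = 900 + 25 = 925, not 924  ✗
#2 m + d + k = 3 + 14 + 12 = 29  ✓
#3 |14 − 12| = 2; 2 > 0, exceeds bound 0  ✗
#4 j = 5 is odd  ✓
#5 g × m = 30 × 3 = 90  ✓
#6 |12 − 3| = 9  ✓
#7 d = 14, m = 3; 14 > 3  ✓
#8 g × j = 30 × 5 = 150  ✓
#9 4j + 3m = 4(5) + 3(3) = 29  ✓
#10 d + g = 44; 44 mod 7 = 2, not 1  ✗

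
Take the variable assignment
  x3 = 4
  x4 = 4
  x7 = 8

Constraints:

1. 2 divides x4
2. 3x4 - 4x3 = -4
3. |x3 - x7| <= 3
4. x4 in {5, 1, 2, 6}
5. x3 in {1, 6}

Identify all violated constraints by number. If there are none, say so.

Constraints 3, 4, and 5 do not hold.

1. 4 / 2 = 2, so 2 divides 4 — OK.
2. 3x4 - 4x3 = 3(4) - 4(4) = -4 — OK.
3. |4 - 8| = 4; 4 > 3, exceeds bound 3 — violated.
4. x4 = 4 is not in {5, 1, 2, 6} — violated.
5. x3 = 4 is not in {1, 6} — violated.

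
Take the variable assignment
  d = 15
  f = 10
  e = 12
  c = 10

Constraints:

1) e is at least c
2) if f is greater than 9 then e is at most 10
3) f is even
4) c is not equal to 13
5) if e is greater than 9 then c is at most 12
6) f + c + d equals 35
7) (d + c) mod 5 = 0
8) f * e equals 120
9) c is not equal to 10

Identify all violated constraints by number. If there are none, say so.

1) e = 12, c = 10; 12 ≥ 10  true
2) f = 10 > 9, so we need e ≤ 10; but e = 12 > 10  false
3) f = 10 is even  true
4) c = 10, and 10 ≠ 13  true
5) e = 12 > 9, so we need c ≤ 12; c = 10 ≤ 12  true
6) f + c + d = 10 + 10 + 15 = 35  true
7) d + c = 25; 25 mod 5 = 0  true
8) f * e = 10 * 12 = 120  true
9) c = 10, but 10 is required to differ  false

Constraints 2 and 9 do not hold.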